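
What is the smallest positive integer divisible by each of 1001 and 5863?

1001 = 7 · 11 · 13; 5863 = 11 · 13 · 41
max exponents: 7 · 11 · 13 · 41 = 41041

41041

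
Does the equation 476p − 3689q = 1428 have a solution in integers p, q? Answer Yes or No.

Yes

gcd(476, 3689): 3689 = 7·476 + 357; 476 = 1·357 + 119; 357 = 3·119 + 0 → 119
119 divides 1428, so a solution exists.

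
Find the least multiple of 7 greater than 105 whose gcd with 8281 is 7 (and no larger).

Multiples of 7 above 105: 7·16, 7·17, … . Need the cofactor coprime to 8281/7 = 1183.
Checking s = 16, 17, … the first with gcd(s, 1183) = 1 is s = 16, giving 112.

112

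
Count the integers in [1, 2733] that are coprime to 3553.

2217

Prime factors of 3553: 11, 17, 19. Count integers ≤ 2733 divisible by none of them.
By inclusion–exclusion: 2733 − ⌊2733/11⌋ − ⌊2733/17⌋ − ⌊2733/19⌋ + ⌊2733/187⌋ + ⌊2733/209⌋ + ⌊2733/323⌋ − ⌊2733/3553⌋ = 2217.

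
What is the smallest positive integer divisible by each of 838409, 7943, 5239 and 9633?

69629029041

838409 = 11² · 13² · 41; 7943 = 13² · 47; 5239 = 13² · 31; 9633 = 3 · 13² · 19
lcm takes max exponent of each prime: 3 · 11² · 13² · 19 · 31 · 41 · 47 = 69629029041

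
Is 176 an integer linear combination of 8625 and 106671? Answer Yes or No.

gcd(8625, 106671): 106671 = 12·8625 + 3171; 8625 = 2·3171 + 2283; 3171 = 1·2283 + 888; 2283 = 2·888 + 507; 888 = 1·507 + 381; 507 = 1·381 + 126; 381 = 3·126 + 3; 126 = 42·3 + 0 → 3
3 does not divide 176, so a solution does not exist.

No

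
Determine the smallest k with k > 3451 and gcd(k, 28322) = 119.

3689

28322 = 119·238. Any k with gcd(k, 28322) = 119 is a multiple of 119, say 119s, with s coprime to 238.
Need s > 3451/119, so s ≥ 30. First s ≥ 30 with gcd(s, 238) = 1 is s = 31. Thus k = 119·31 = 3689.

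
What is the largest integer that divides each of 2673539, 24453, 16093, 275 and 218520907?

gcd(2673539, 24453): 2673539 = 109·24453 + 8162; 24453 = 2·8162 + 8129; 8162 = 1·8129 + 33; 8129 = 246·33 + 11; 33 = 3·11 + 0 → 11
gcd(11, 16093): 16093 = 1463·11 + 0 → 11
gcd(11, 275): 275 = 25·11 + 0 → 11
gcd(11, 218520907): 218520907 = 19865537·11 + 0 → 11

11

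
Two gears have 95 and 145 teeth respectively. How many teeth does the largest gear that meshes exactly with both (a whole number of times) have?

5

Euclid: 145 = 1·95 + 50; 95 = 1·50 + 45; 50 = 1·45 + 5; 45 = 9·5 + 0. Last nonzero remainder: 5.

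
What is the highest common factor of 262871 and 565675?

17

262871 = 7 · 17 · 47²
565675 = 5² · 11³ · 17
Common: 17 = 17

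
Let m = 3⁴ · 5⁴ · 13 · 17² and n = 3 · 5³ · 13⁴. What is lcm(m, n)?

max exponent per prime: 3⁴ · 5⁴ · 13⁴ · 17² = 417865280625

417865280625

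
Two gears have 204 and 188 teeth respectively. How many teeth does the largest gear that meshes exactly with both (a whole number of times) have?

204 = 2² · 3 · 17
188 = 2² · 47
Common: 2² = 4

4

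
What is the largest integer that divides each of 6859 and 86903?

6859 = 19³
86903 = 43² · 47
Common: 1 = 1

1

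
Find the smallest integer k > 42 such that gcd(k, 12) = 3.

gcd(k, 12) = 3 forces 3 | k; write k = 3s. Then gcd(3s, 3·4) = 3·gcd(s, 4), so need gcd(s, 4) = 1.
3s > 42 gives s ≥ 15. The least s ≥ 15 coprime to 4 is 15, so k = 3·15 = 45.

45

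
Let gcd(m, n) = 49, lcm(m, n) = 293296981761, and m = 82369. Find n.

174477681

m·n = gcd·lcm = 49·293296981761 = 14371552106289, so n = 14371552106289/82369 = 174477681.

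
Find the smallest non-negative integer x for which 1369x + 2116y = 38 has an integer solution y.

490

Euclid: 2116 = 1·1369 + 747; 1369 = 1·747 + 622; 747 = 1·622 + 125; 622 = 4·125 + 122; 125 = 1·122 + 3; 122 = 40·3 + 2; 3 = 1·2 + 1; 2 = 2·1 + 0 → gcd = 1; 38 = 1·38.
Back-substitution yields 1369·(-711) + 2116·(460) = 1, so one solution is x = -711·38 = -27018, y = 460·38 = 17480.
Solutions in x differ by 2116/1 = 2116; the one in [0, 2116) is -27018 mod 2116 = 490.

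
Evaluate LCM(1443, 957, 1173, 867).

3059727099

1443 = 3 · 13 · 37; 957 = 3 · 11 · 29; 1173 = 3 · 17 · 23; 867 = 3 · 17²
lcm takes max exponent of each prime: 3 · 11 · 13 · 17² · 23 · 29 · 37 = 3059727099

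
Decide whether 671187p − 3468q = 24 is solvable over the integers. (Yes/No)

gcd(671187, 3468): 671187 = 193·3468 + 1863; 3468 = 1·1863 + 1605; 1863 = 1·1605 + 258; 1605 = 6·258 + 57; 258 = 4·57 + 30; 57 = 1·30 + 27; 30 = 1·27 + 3; 27 = 9·3 + 0 → 3
3 divides 24, so a solution exists.

Yes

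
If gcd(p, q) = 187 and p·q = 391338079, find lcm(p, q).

2092717

gcd·lcm = product, so lcm = 391338079/187 = 2092717.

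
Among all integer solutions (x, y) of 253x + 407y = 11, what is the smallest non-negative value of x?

gcd(253, 407) = 11 (Euclid: 407 = 1·253 + 154; 253 = 1·154 + 99; 154 = 1·99 + 55; 99 = 1·55 + 44; 55 = 1·44 + 11; 44 = 4·11 + 0), and 11 | 11.
Extended Euclid: 253·(-8) + 407·(5) = 11. Scale by 1: x₀ = -8.
General solution x = x₀ + 37t; reducing mod 37 gives x = 29 (and y = -18).

29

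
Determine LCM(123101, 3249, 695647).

2134940643

123101 = 11 · 19² · 31; 3249 = 3² · 19²; 695647 = 19² · 41 · 47
lcm takes max exponent of each prime: 3² · 11 · 19² · 31 · 41 · 47 = 2134940643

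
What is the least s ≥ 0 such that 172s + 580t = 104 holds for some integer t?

122

Euclid: 580 = 3·172 + 64; 172 = 2·64 + 44; 64 = 1·44 + 20; 44 = 2·20 + 4; 20 = 5·4 + 0 → gcd = 4; 104 = 4·26.
Back-substitution yields 172·(27) + 580·(-8) = 4, so one solution is s = 27·26 = 702, t = -8·26 = -208.
Solutions in s differ by 580/4 = 145; the one in [0, 145) is 702 mod 145 = 122.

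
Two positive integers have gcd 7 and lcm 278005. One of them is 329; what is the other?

5915

Using mn = gcd(m,n)·lcm(m,n) = 7·278005 = 1946035, we get n = 1946035/329 = 5915.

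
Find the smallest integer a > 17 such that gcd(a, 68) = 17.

68 = 17·4. Any a with gcd(a, 68) = 17 is a multiple of 17, say 17s, with s coprime to 4.
Need s > 17/17, so s ≥ 2. First s ≥ 2 with gcd(s, 4) = 1 is s = 3. Thus a = 17·3 = 51.

51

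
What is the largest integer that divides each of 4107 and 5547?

Euclid: 5547 = 1·4107 + 1440; 4107 = 2·1440 + 1227; 1440 = 1·1227 + 213; 1227 = 5·213 + 162; 213 = 1·162 + 51; 162 = 3·51 + 9; 51 = 5·9 + 6; 9 = 1·6 + 3; 6 = 2·3 + 0. Last nonzero remainder: 3.

3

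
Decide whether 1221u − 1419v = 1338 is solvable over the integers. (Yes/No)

By Bézout, 1221u − 1419v = 1338 has integer solutions iff gcd(1221, 1419) | 1338.
Euclid: 1419 = 1·1221 + 198; 1221 = 6·198 + 33; 198 = 6·33 + 0. gcd = 33; 1338 mod 33 = 18. No.

No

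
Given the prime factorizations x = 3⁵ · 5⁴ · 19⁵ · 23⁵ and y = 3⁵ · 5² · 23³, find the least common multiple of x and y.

max exponent per prime: 3⁵ · 5⁴ · 19⁵ · 23⁵ = 2420435287017219375

2420435287017219375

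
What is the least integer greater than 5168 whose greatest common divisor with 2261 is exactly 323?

5491

2261 = 323·7. Any t with gcd(t, 2261) = 323 is a multiple of 323, say 323s, with s coprime to 7.
Need s > 5168/323, so s ≥ 17. First s ≥ 17 with gcd(s, 7) = 1 is s = 17. Thus t = 323·17 = 5491.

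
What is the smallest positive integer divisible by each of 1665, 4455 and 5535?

6758235

lcm(1665, 4455) = 1665·4455/gcd = 7417575/45 = 164835
lcm(164835, 5535) = 164835·5535/gcd = 912361725/135 = 6758235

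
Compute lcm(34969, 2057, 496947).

lcm(34969, 2057) = 34969·2057/gcd = 71931233/2057 = 34969
lcm(34969, 496947) = 34969·496947/gcd = 17377739643/121 = 143617683

143617683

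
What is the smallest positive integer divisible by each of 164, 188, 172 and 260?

21543860

lcm(164, 188) = 164·188/gcd = 30832/4 = 7708
lcm(7708, 172) = 7708·172/gcd = 1325776/4 = 331444
lcm(331444, 260) = 331444·260/gcd = 86175440/4 = 21543860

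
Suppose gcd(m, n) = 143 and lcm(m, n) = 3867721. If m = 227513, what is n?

Using mn = gcd(m,n)·lcm(m,n) = 143·3867721 = 553084103, we get n = 553084103/227513 = 2431.

2431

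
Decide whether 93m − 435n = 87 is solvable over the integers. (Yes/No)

By Bézout, 93m − 435n = 87 has integer solutions iff gcd(93, 435) | 87.
Euclid: 435 = 4·93 + 63; 93 = 1·63 + 30; 63 = 2·30 + 3; 30 = 10·3 + 0. gcd = 3; 87 mod 3 = 0. Yes.

Yes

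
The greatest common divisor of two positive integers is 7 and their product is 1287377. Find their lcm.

Since gcd(p,q)·lcm(p,q) = pq, lcm = 1287377/7 = 183911.

183911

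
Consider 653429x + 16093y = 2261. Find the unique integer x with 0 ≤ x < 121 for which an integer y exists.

Euclid: 653429 = 40·16093 + 9709; 16093 = 1·9709 + 6384; 9709 = 1·6384 + 3325; 6384 = 1·3325 + 3059; 3325 = 1·3059 + 266; 3059 = 11·266 + 133; 266 = 2·133 + 0 → gcd = 133; 2261 = 133·17.
Back-substitution yields 653429·(-58) + 16093·(2355) = 133, so one solution is x = -58·17 = -986, y = 2355·17 = 40035.
Solutions in x differ by 16093/133 = 121; the one in [0, 121) is -986 mod 121 = 103.

103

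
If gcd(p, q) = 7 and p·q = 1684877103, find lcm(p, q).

For any two positive integers, gcd × lcm equals their product. Hence lcm = 1684877103 / 7 = 240696729.

240696729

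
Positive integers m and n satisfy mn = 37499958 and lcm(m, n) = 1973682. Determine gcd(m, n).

From gcd × lcm = mn: gcd = 37499958 / 1973682 = 19.

19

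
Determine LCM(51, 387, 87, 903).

51 = 3 · 17; 387 = 3² · 43; 87 = 3 · 29; 903 = 3 · 7 · 43
lcm takes max exponent of each prime: 3² · 7 · 17 · 29 · 43 = 1335537

1335537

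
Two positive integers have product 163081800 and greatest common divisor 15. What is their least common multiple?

10872120

Since gcd(p,q)·lcm(p,q) = pq, lcm = 163081800/15 = 10872120.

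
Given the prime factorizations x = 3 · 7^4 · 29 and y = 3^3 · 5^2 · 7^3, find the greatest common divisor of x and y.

1029

min exponent per shared prime: 3 · 7^3 = 1029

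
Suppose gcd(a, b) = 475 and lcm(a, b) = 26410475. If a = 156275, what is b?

80275

Using ab = gcd(a,b)·lcm(a,b) = 475·26410475 = 12544975625, we get b = 12544975625/156275 = 80275.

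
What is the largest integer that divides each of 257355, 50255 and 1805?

95

gcd(257355, 50255): 257355 = 5·50255 + 6080; 50255 = 8·6080 + 1615; 6080 = 3·1615 + 1235; 1615 = 1·1235 + 380; 1235 = 3·380 + 95; 380 = 4·95 + 0 → 95
gcd(95, 1805): 1805 = 19·95 + 0 → 95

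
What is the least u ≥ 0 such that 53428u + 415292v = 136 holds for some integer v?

21018

Euclid: 415292 = 7·53428 + 41296; 53428 = 1·41296 + 12132; 41296 = 3·12132 + 4900; 12132 = 2·4900 + 2332; 4900 = 2·2332 + 236; 2332 = 9·236 + 208; 236 = 1·208 + 28; 208 = 7·28 + 12; 28 = 2·12 + 4; 12 = 3·4 + 0 → gcd = 4; 136 = 4·34.
Back-substitution yields 53428·(-29918) + 415292·(3849) = 4, so one solution is u = -29918·34 = -1017212, v = 3849·34 = 130866.
Solutions in u differ by 415292/4 = 103823; the one in [0, 103823) is -1017212 mod 103823 = 21018.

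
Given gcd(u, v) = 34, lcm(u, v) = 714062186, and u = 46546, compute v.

521594

Using uv = gcd(u,v)·lcm(u,v) = 34·714062186 = 24278114324, we get v = 24278114324/46546 = 521594.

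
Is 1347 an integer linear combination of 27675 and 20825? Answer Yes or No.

No

gcd(27675, 20825): 27675 = 1·20825 + 6850; 20825 = 3·6850 + 275; 6850 = 24·275 + 250; 275 = 1·250 + 25; 250 = 10·25 + 0 → 25
25 does not divide 1347, so a solution does not exist.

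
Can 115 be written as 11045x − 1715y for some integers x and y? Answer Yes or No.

Yes

gcd(11045, 1715): 11045 = 6·1715 + 755; 1715 = 2·755 + 205; 755 = 3·205 + 140; 205 = 1·140 + 65; 140 = 2·65 + 10; 65 = 6·10 + 5; 10 = 2·5 + 0 → 5
5 divides 115, so a solution exists.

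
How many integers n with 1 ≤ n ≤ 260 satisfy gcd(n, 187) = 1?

223

187 = 11·17. Inclusion–exclusion on these primes:
260 − ⌊260/11⌋ − ⌊260/17⌋ + ⌊260/187⌋ = 223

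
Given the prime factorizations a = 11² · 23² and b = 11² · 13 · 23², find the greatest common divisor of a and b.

64009

min exponent per shared prime: 11² · 23² = 64009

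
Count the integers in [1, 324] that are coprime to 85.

85 = 5·17. Inclusion–exclusion on these primes:
324 − ⌊324/5⌋ − ⌊324/17⌋ + ⌊324/85⌋ = 244

244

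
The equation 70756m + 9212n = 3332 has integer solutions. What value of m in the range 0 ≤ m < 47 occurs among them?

Reduce mod 9212: 70756m ≡ 3332 (mod 9212). With g = gcd(70756, 9212) = 196 dividing 3332, divide through: 361m ≡ 17 (mod 47).
Since gcd(361, 47) = 1, m ≡ 17·(361)⁻¹ ≡ 2 (mod 47). Smallest non-negative: 2.

2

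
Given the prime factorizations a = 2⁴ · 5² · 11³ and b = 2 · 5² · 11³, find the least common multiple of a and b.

532400

max exponent per prime: 2⁴ · 5² · 11³ = 532400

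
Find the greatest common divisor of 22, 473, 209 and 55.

11

22 = 2 · 11; 473 = 11 · 43; 209 = 11 · 19; 55 = 5 · 11
gcd takes min exponent of each prime: 11 = 11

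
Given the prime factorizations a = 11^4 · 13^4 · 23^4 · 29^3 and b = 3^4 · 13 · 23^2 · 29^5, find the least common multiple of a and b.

194415327967227914118429

max exponent per prime: 3^4 · 11^4 · 13^4 · 23^4 · 29^5 = 194415327967227914118429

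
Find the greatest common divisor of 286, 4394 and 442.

26

gcd(286, 4394): 4394 = 15·286 + 104; 286 = 2·104 + 78; 104 = 1·78 + 26; 78 = 3·26 + 0 → 26
gcd(26, 442): 442 = 17·26 + 0 → 26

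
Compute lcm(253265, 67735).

3430980955

gcd first: 253265 = 3·67735 + 50060; 67735 = 1·50060 + 17675; 50060 = 2·17675 + 14710; 17675 = 1·14710 + 2965; 14710 = 4·2965 + 2850; 2965 = 1·2850 + 115; 2850 = 24·115 + 90; 115 = 1·90 + 25; 90 = 3·25 + 15; 25 = 1·15 + 10; 15 = 1·10 + 5; 10 = 2·5 + 0 → gcd = 5
lcm = 253265·67735/gcd = 17154904775/5 = 3430980955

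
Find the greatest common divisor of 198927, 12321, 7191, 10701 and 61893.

9

gcd(198927, 12321): 198927 = 16·12321 + 1791; 12321 = 6·1791 + 1575; 1791 = 1·1575 + 216; 1575 = 7·216 + 63; 216 = 3·63 + 27; 63 = 2·27 + 9; 27 = 3·9 + 0 → 9
gcd(9, 7191): 7191 = 799·9 + 0 → 9
gcd(9, 10701): 10701 = 1189·9 + 0 → 9
gcd(9, 61893): 61893 = 6877·9 + 0 → 9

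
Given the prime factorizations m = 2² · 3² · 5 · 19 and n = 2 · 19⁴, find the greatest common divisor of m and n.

min exponent per shared prime: 2 · 19 = 38

38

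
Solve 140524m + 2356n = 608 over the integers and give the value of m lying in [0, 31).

19

gcd(140524, 2356) = 76 (Euclid: 140524 = 59·2356 + 1520; 2356 = 1·1520 + 836; 1520 = 1·836 + 684; 836 = 1·684 + 152; 684 = 4·152 + 76; 152 = 2·76 + 0), and 76 | 608.
Extended Euclid: 140524·(14) + 2356·(-835) = 76. Scale by 8: m₀ = 112.
General solution m = m₀ + 31t; reducing mod 31 gives m = 19 (and n = -1133).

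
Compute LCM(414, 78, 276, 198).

118404

lcm(414, 78) = 414·78/gcd = 32292/6 = 5382
lcm(5382, 276) = 5382·276/gcd = 1485432/138 = 10764
lcm(10764, 198) = 10764·198/gcd = 2131272/18 = 118404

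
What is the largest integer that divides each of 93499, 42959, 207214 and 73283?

gcd(93499, 42959): 93499 = 2·42959 + 7581; 42959 = 5·7581 + 5054; 7581 = 1·5054 + 2527; 5054 = 2·2527 + 0 → 2527
gcd(2527, 207214): 207214 = 82·2527 + 0 → 2527
gcd(2527, 73283): 73283 = 29·2527 + 0 → 2527

2527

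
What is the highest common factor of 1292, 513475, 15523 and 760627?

19

gcd(1292, 513475): 513475 = 397·1292 + 551; 1292 = 2·551 + 190; 551 = 2·190 + 171; 190 = 1·171 + 19; 171 = 9·19 + 0 → 19
gcd(19, 15523): 15523 = 817·19 + 0 → 19
gcd(19, 760627): 760627 = 40033·19 + 0 → 19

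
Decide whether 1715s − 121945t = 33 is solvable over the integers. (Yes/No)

No

gcd(1715, 121945): 121945 = 71·1715 + 180; 1715 = 9·180 + 95; 180 = 1·95 + 85; 95 = 1·85 + 10; 85 = 8·10 + 5; 10 = 2·5 + 0 → 5
5 does not divide 33, so a solution does not exist.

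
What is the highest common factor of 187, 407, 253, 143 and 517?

11

gcd(187, 407): 407 = 2·187 + 33; 187 = 5·33 + 22; 33 = 1·22 + 11; 22 = 2·11 + 0 → 11
gcd(11, 253): 253 = 23·11 + 0 → 11
gcd(11, 143): 143 = 13·11 + 0 → 11
gcd(11, 517): 517 = 47·11 + 0 → 11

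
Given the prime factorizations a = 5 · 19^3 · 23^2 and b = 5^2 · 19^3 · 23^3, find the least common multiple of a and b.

2086336325

max exponent per prime: 5^2 · 19^3 · 23^3 = 2086336325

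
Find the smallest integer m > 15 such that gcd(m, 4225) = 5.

20

4225 = 5·845. Any m with gcd(m, 4225) = 5 is a multiple of 5, say 5s, with s coprime to 845.
Need s > 15/5, so s ≥ 4. First s ≥ 4 with gcd(s, 845) = 1 is s = 4. Thus m = 5·4 = 20.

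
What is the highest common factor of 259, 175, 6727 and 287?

7

259 = 7 · 37; 175 = 5² · 7; 6727 = 7 · 31²; 287 = 7 · 41
gcd takes min exponent of each prime: 7 = 7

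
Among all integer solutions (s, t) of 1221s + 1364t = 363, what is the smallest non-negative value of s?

Euclid: 1364 = 1·1221 + 143; 1221 = 8·143 + 77; 143 = 1·77 + 66; 77 = 1·66 + 11; 66 = 6·11 + 0 → gcd = 11; 363 = 11·33.
Back-substitution yields 1221·(19) + 1364·(-17) = 11, so one solution is s = 19·33 = 627, t = -17·33 = -561.
Solutions in s differ by 1364/11 = 124; the one in [0, 124) is 627 mod 124 = 7.

7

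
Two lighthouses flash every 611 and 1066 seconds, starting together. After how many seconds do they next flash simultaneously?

611 = 13 · 47; 1066 = 2 · 13 · 41
max exponents: 2 · 13 · 41 · 47 = 50102

50102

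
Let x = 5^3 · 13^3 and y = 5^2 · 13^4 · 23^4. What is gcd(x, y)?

min exponent per shared prime: 5^2 · 13^3 = 54925

54925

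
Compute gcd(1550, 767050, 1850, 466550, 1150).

gcd(1550, 767050): 767050 = 494·1550 + 1350; 1550 = 1·1350 + 200; 1350 = 6·200 + 150; 200 = 1·150 + 50; 150 = 3·50 + 0 → 50
gcd(50, 1850): 1850 = 37·50 + 0 → 50
gcd(50, 466550): 466550 = 9331·50 + 0 → 50
gcd(50, 1150): 1150 = 23·50 + 0 → 50

50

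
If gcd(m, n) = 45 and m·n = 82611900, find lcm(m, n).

1835820

Since gcd(m,n)·lcm(m,n) = mn, lcm = 82611900/45 = 1835820.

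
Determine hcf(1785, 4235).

35

1785 = 3 · 5 · 7 · 17
4235 = 5 · 7 · 11²
Common: 5 · 7 = 35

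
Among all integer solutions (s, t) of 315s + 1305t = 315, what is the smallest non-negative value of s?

1

Reduce mod 1305: 315s ≡ 315 (mod 1305). With g = gcd(315, 1305) = 45 dividing 315, divide through: 7s ≡ 7 (mod 29).
Since gcd(7, 29) = 1, s ≡ 7·(7)⁻¹ ≡ 1 (mod 29). Smallest non-negative: 1.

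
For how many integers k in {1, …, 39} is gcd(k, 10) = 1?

16

10 = 2·5. Inclusion–exclusion on these primes:
39 − ⌊39/2⌋ − ⌊39/5⌋ + ⌊39/10⌋ = 16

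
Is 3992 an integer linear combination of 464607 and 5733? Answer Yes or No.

gcd(464607, 5733): 464607 = 81·5733 + 234; 5733 = 24·234 + 117; 234 = 2·117 + 0 → 117
117 does not divide 3992, so a solution does not exist.

No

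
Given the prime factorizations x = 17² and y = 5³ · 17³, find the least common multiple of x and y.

max exponent per prime: 5³ · 17³ = 614125

614125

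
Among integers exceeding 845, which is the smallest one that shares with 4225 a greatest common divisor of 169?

1014

gcd(m, 4225) = 169 forces 169 | m; write m = 169s. Then gcd(169s, 169·25) = 169·gcd(s, 25), so need gcd(s, 25) = 1.
169s > 845 gives s ≥ 6. The least s ≥ 6 coprime to 25 is 6, so m = 169·6 = 1014.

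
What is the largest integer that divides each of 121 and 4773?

Euclid: 4773 = 39·121 + 54; 121 = 2·54 + 13; 54 = 4·13 + 2; 13 = 6·2 + 1; 2 = 2·1 + 0. Last nonzero remainder: 1.

1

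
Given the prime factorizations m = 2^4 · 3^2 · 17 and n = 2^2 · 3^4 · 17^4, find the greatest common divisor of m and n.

min exponent per shared prime: 2^2 · 3^2 · 17 = 612

612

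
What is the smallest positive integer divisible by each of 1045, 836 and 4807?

1045 = 5 · 11 · 19; 836 = 2² · 11 · 19; 4807 = 11 · 19 · 23
lcm takes max exponent of each prime: 2² · 5 · 11 · 19 · 23 = 96140

96140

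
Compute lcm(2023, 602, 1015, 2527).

9106878410

2023 = 7 · 17²; 602 = 2 · 7 · 43; 1015 = 5 · 7 · 29; 2527 = 7 · 19²
lcm takes max exponent of each prime: 2 · 5 · 7 · 17² · 19² · 29 · 43 = 9106878410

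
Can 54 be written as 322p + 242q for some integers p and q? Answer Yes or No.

Yes

By Bézout, 322p + 242q = 54 has integer solutions iff gcd(322, 242) | 54.
Euclid: 322 = 1·242 + 80; 242 = 3·80 + 2; 80 = 40·2 + 0. gcd = 2; 54 mod 2 = 0. Yes.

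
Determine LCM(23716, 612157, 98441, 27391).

25595084871356

23716 = 2² · 7² · 11²; 612157 = 7² · 13 · 31²; 98441 = 7⁴ · 41; 27391 = 7² · 13 · 43
lcm takes max exponent of each prime: 2² · 7⁴ · 11² · 13 · 31² · 41 · 43 = 25595084871356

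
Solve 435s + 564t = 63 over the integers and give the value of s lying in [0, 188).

Euclid: 564 = 1·435 + 129; 435 = 3·129 + 48; 129 = 2·48 + 33; 48 = 1·33 + 15; 33 = 2·15 + 3; 15 = 5·3 + 0 → gcd = 3; 63 = 3·21.
Back-substitution yields 435·(-35) + 564·(27) = 3, so one solution is s = -35·21 = -735, t = 27·21 = 567.
Solutions in s differ by 564/3 = 188; the one in [0, 188) is -735 mod 188 = 17.

17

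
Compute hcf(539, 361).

1

Euclid: 539 = 1·361 + 178; 361 = 2·178 + 5; 178 = 35·5 + 3; 5 = 1·3 + 2; 3 = 1·2 + 1; 2 = 2·1 + 0. Last nonzero remainder: 1.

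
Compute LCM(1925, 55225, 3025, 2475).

420980175

1925 = 5² · 7 · 11; 55225 = 5² · 47²; 3025 = 5² · 11²; 2475 = 3² · 5² · 11
lcm takes max exponent of each prime: 3² · 5² · 7 · 11² · 47² = 420980175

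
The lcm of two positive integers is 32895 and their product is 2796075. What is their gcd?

85

gcd·lcm = product, so gcd = 2796075/32895 = 85.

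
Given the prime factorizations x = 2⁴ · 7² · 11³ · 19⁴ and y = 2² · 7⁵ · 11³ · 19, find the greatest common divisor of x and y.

min exponent per shared prime: 2² · 7² · 11³ · 19 = 4956644

4956644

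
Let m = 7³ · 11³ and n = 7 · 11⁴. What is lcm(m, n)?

max exponent per prime: 7³ · 11⁴ = 5021863

5021863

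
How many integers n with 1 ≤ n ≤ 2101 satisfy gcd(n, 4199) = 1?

Prime factors of 4199: 13, 17, 19. Count integers ≤ 2101 divisible by none of them.
By inclusion–exclusion: 2101 − ⌊2101/13⌋ − ⌊2101/17⌋ − ⌊2101/19⌋ + ⌊2101/221⌋ + ⌊2101/247⌋ + ⌊2101/323⌋ − ⌊2101/4199⌋ = 1730.

1730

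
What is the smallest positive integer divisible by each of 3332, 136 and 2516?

3332 = 2² · 7² · 17; 136 = 2³ · 17; 2516 = 2² · 17 · 37
lcm takes max exponent of each prime: 2³ · 7² · 17 · 37 = 246568

246568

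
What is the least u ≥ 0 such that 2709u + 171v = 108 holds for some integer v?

15

Euclid: 2709 = 15·171 + 144; 171 = 1·144 + 27; 144 = 5·27 + 9; 27 = 3·9 + 0 → gcd = 9; 108 = 9·12.
Back-substitution yields 2709·(6) + 171·(-95) = 9, so one solution is u = 6·12 = 72, v = -95·12 = -1140.
Solutions in u differ by 171/9 = 19; the one in [0, 19) is 72 mod 19 = 15.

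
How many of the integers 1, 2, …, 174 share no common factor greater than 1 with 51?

51 = 3·17. Inclusion–exclusion on these primes:
174 − ⌊174/3⌋ − ⌊174/17⌋ + ⌊174/51⌋ = 109

109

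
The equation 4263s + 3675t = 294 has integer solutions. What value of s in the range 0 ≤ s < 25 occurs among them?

Reduce mod 3675: 4263s ≡ 294 (mod 3675). With g = gcd(4263, 3675) = 147 dividing 294, divide through: 29s ≡ 2 (mod 25).
Since gcd(29, 25) = 1, s ≡ 2·(29)⁻¹ ≡ 13 (mod 25). Smallest non-negative: 13.

13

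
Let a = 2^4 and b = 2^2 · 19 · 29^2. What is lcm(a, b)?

255664

max exponent per prime: 2^4 · 19 · 29^2 = 255664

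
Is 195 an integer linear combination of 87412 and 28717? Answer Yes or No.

By Bézout, 87412m − 28717n = 195 has integer solutions iff gcd(87412, 28717) | 195.
Euclid: 87412 = 3·28717 + 1261; 28717 = 22·1261 + 975; 1261 = 1·975 + 286; 975 = 3·286 + 117; 286 = 2·117 + 52; 117 = 2·52 + 13; 52 = 4·13 + 0. gcd = 13; 195 mod 13 = 0. Yes.

Yes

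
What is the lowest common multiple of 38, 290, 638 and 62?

38 = 2 · 19; 290 = 2 · 5 · 29; 638 = 2 · 11 · 29; 62 = 2 · 31
lcm takes max exponent of each prime: 2 · 5 · 11 · 19 · 29 · 31 = 1878910

1878910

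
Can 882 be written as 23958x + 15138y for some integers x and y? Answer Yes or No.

gcd(23958, 15138): 23958 = 1·15138 + 8820; 15138 = 1·8820 + 6318; 8820 = 1·6318 + 2502; 6318 = 2·2502 + 1314; 2502 = 1·1314 + 1188; 1314 = 1·1188 + 126; 1188 = 9·126 + 54; 126 = 2·54 + 18; 54 = 3·18 + 0 → 18
18 divides 882, so a solution exists.

Yes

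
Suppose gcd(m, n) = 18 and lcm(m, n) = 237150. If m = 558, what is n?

Using mn = gcd(m,n)·lcm(m,n) = 18·237150 = 4268700, we get n = 4268700/558 = 7650.

7650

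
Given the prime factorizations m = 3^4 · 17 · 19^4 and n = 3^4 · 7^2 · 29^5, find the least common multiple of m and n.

max exponent per prime: 3^4 · 7^2 · 17 · 19^4 · 29^5 = 180357585892839117

180357585892839117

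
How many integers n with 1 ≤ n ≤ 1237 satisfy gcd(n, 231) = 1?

643

Prime factors of 231: 3, 7, 11. Count integers ≤ 1237 divisible by none of them.
By inclusion–exclusion: 1237 − ⌊1237/3⌋ − ⌊1237/7⌋ − ⌊1237/11⌋ + ⌊1237/21⌋ + ⌊1237/33⌋ + ⌊1237/77⌋ − ⌊1237/231⌋ = 643.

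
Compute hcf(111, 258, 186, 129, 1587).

3

gcd(111, 258): 258 = 2·111 + 36; 111 = 3·36 + 3; 36 = 12·3 + 0 → 3
gcd(3, 186): 186 = 62·3 + 0 → 3
gcd(3, 129): 129 = 43·3 + 0 → 3
gcd(3, 1587): 1587 = 529·3 + 0 → 3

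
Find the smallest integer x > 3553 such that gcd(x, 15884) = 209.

15884 = 209·76. Any x with gcd(x, 15884) = 209 is a multiple of 209, say 209s, with s coprime to 76.
Need s > 3553/209, so s ≥ 18. First s ≥ 18 with gcd(s, 76) = 1 is s = 21. Thus x = 209·21 = 4389.

4389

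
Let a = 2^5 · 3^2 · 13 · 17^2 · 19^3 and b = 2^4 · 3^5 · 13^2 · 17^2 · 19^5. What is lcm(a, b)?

940391736189984

max exponent per prime: 2^5 · 3^5 · 13^2 · 17^2 · 19^5 = 940391736189984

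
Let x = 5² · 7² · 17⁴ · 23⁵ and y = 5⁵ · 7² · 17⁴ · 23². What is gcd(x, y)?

min exponent per shared prime: 5² · 7² · 17⁴ · 23² = 54123696025

54123696025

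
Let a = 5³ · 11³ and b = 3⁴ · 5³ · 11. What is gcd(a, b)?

1375

min exponent per shared prime: 5³ · 11 = 1375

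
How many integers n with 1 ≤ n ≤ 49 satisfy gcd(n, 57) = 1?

57 = 3·19. Inclusion–exclusion on these primes:
49 − ⌊49/3⌋ − ⌊49/19⌋ + ⌊49/57⌋ = 31

31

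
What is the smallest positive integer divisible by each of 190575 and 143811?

gcd first: 190575 = 1·143811 + 46764; 143811 = 3·46764 + 3519; 46764 = 13·3519 + 1017; 3519 = 3·1017 + 468; 1017 = 2·468 + 81; 468 = 5·81 + 63; 81 = 1·63 + 18; 63 = 3·18 + 9; 18 = 2·9 + 0 → gcd = 9
lcm = 190575·143811/gcd = 27406781325/9 = 3045197925

3045197925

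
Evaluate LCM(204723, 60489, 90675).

204723 = 3² · 23² · 43; 60489 = 3² · 11 · 13 · 47; 90675 = 3² · 5² · 13 · 31
lcm takes max exponent of each prime: 3² · 5² · 11 · 13 · 23² · 31 · 43 · 47 = 1066356044325

1066356044325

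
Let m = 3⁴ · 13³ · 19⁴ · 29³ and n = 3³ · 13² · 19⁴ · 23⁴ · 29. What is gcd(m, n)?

17244986967

min exponent per shared prime: 3³ · 13² · 19⁴ · 29 = 17244986967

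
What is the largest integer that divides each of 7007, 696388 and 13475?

539

gcd(7007, 696388): 696388 = 99·7007 + 2695; 7007 = 2·2695 + 1617; 2695 = 1·1617 + 1078; 1617 = 1·1078 + 539; 1078 = 2·539 + 0 → 539
gcd(539, 13475): 13475 = 25·539 + 0 → 539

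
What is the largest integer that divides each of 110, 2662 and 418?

gcd(110, 2662): 2662 = 24·110 + 22; 110 = 5·22 + 0 → 22
gcd(22, 418): 418 = 19·22 + 0 → 22

22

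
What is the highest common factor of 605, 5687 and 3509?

gcd(605, 5687): 5687 = 9·605 + 242; 605 = 2·242 + 121; 242 = 2·121 + 0 → 121
gcd(121, 3509): 3509 = 29·121 + 0 → 121

121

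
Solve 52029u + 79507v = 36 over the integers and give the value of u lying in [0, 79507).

23958

Reduce mod 79507: 52029u ≡ 36 (mod 79507). With g = gcd(52029, 79507) = 1 dividing 36, divide through: 52029u ≡ 36 (mod 79507).
Since gcd(52029, 79507) = 1, u ≡ 36·(52029)⁻¹ ≡ 23958 (mod 79507). Smallest non-negative: 23958.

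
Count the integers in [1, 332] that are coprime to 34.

156

34 = 2·17. Inclusion–exclusion on these primes:
332 − ⌊332/2⌋ − ⌊332/17⌋ + ⌊332/34⌋ = 156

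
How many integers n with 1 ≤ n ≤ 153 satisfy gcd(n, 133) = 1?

125

Prime factors of 133: 7, 19. Count integers ≤ 153 divisible by none of them.
By inclusion–exclusion: 153 − ⌊153/7⌋ − ⌊153/19⌋ + ⌊153/133⌋ = 125.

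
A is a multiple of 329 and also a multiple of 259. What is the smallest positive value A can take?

12173

gcd first: 329 = 1·259 + 70; 259 = 3·70 + 49; 70 = 1·49 + 21; 49 = 2·21 + 7; 21 = 3·7 + 0 → gcd = 7
lcm = 329·259/gcd = 85211/7 = 12173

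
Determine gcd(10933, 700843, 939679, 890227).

gcd(10933, 700843): 700843 = 64·10933 + 1131; 10933 = 9·1131 + 754; 1131 = 1·754 + 377; 754 = 2·377 + 0 → 377
gcd(377, 939679): 939679 = 2492·377 + 195; 377 = 1·195 + 182; 195 = 1·182 + 13; 182 = 14·13 + 0 → 13
gcd(13, 890227): 890227 = 68479·13 + 0 → 13

13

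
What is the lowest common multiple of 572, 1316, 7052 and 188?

331775444

572 = 2² · 11 · 13; 1316 = 2² · 7 · 47; 7052 = 2² · 41 · 43; 188 = 2² · 47
lcm takes max exponent of each prime: 2² · 7 · 11 · 13 · 41 · 43 · 47 = 331775444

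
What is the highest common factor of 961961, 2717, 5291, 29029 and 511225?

961961 = 7 · 11 · 13 · 31²; 2717 = 11 · 13 · 19; 5291 = 11 · 13 · 37; 29029 = 7 · 11 · 13 · 29; 511225 = 5² · 11² · 13²
gcd takes min exponent of each prime: 11 · 13 = 143

143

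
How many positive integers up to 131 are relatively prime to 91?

104

91 = 7·13. Inclusion–exclusion on these primes:
131 − ⌊131/7⌋ − ⌊131/13⌋ + ⌊131/91⌋ = 104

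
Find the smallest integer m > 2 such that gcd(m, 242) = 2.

242 = 2·121. Any m with gcd(m, 242) = 2 is a multiple of 2, say 2s, with s coprime to 121.
Need s > 2/2, so s ≥ 2. First s ≥ 2 with gcd(s, 121) = 1 is s = 2. Thus m = 2·2 = 4.

4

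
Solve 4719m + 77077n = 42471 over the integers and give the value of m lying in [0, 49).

9

gcd(4719, 77077) = 1573 (Euclid: 77077 = 16·4719 + 1573; 4719 = 3·1573 + 0), and 1573 | 42471.
Extended Euclid: 4719·(-16) + 77077·(1) = 1573. Scale by 27: m₀ = -432.
General solution m = m₀ + 49t; reducing mod 49 gives m = 9 (and n = 0).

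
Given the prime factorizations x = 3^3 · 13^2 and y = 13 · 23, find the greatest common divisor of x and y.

13

min exponent per shared prime: 13 = 13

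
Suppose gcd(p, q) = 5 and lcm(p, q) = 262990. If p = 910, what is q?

p·q = gcd·lcm = 5·262990 = 1314950, so q = 1314950/910 = 1445.

1445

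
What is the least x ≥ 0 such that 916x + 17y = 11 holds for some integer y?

3

Reduce mod 17: 916x ≡ 11 (mod 17). With g = gcd(916, 17) = 1 dividing 11, divide through: 916x ≡ 11 (mod 17).
Since gcd(916, 17) = 1, x ≡ 11·(916)⁻¹ ≡ 3 (mod 17). Smallest non-negative: 3.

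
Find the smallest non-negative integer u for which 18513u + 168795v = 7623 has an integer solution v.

46

Euclid: 168795 = 9·18513 + 2178; 18513 = 8·2178 + 1089; 2178 = 2·1089 + 0 → gcd = 1089; 7623 = 1089·7.
Back-substitution yields 18513·(73) + 168795·(-8) = 1089, so one solution is u = 73·7 = 511, v = -8·7 = -56.
Solutions in u differ by 168795/1089 = 155; the one in [0, 155) is 511 mod 155 = 46.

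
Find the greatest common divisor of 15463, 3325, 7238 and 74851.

15463 = 7 · 47²; 3325 = 5² · 7 · 19; 7238 = 2 · 7 · 11 · 47; 74851 = 7 · 17² · 37
gcd takes min exponent of each prime: 7 = 7

7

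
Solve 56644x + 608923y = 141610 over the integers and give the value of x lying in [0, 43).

gcd(56644, 608923) = 14161 (Euclid: 608923 = 10·56644 + 42483; 56644 = 1·42483 + 14161; 42483 = 3·14161 + 0), and 14161 | 141610.
Extended Euclid: 56644·(11) + 608923·(-1) = 14161. Scale by 10: x₀ = 110.
General solution x = x₀ + 43t; reducing mod 43 gives x = 24 (and y = -2).

24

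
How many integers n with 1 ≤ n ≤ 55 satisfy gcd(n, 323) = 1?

323 = 17·19. Inclusion–exclusion on these primes:
55 − ⌊55/17⌋ − ⌊55/19⌋ + ⌊55/323⌋ = 50

50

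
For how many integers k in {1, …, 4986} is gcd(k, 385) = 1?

Prime factors of 385: 5, 7, 11. Count integers ≤ 4986 divisible by none of them.
By inclusion–exclusion: 4986 − ⌊4986/5⌋ − ⌊4986/7⌋ − ⌊4986/11⌋ + ⌊4986/35⌋ + ⌊4986/55⌋ + ⌊4986/77⌋ − ⌊4986/385⌋ = 3108.

3108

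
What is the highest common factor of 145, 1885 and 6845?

5

gcd(145, 1885): 1885 = 13·145 + 0 → 145
gcd(145, 6845): 6845 = 47·145 + 30; 145 = 4·30 + 25; 30 = 1·25 + 5; 25 = 5·5 + 0 → 5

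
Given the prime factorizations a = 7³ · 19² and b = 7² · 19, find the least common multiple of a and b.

123823

max exponent per prime: 7³ · 19² = 123823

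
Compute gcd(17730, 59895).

Euclid: 59895 = 3·17730 + 6705; 17730 = 2·6705 + 4320; 6705 = 1·4320 + 2385; 4320 = 1·2385 + 1935; 2385 = 1·1935 + 450; 1935 = 4·450 + 135; 450 = 3·135 + 45; 135 = 3·45 + 0. Last nonzero remainder: 45.

45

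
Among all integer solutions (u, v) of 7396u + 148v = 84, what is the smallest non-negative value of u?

gcd(7396, 148) = 4 (Euclid: 7396 = 49·148 + 144; 148 = 1·144 + 4; 144 = 36·4 + 0), and 4 | 84.
Extended Euclid: 7396·(-1) + 148·(50) = 4. Scale by 21: u₀ = -21.
General solution u = u₀ + 37t; reducing mod 37 gives u = 16 (and v = -799).

16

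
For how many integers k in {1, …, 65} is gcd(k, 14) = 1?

28

Prime factors of 14: 2, 7. Count integers ≤ 65 divisible by none of them.
By inclusion–exclusion: 65 − ⌊65/2⌋ − ⌊65/7⌋ + ⌊65/14⌋ = 28.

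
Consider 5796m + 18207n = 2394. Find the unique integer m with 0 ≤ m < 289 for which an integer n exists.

gcd(5796, 18207) = 63 (Euclid: 18207 = 3·5796 + 819; 5796 = 7·819 + 63; 819 = 13·63 + 0), and 63 | 2394.
Extended Euclid: 5796·(22) + 18207·(-7) = 63. Scale by 38: m₀ = 836.
General solution m = m₀ + 289t; reducing mod 289 gives m = 258 (and n = -82).

258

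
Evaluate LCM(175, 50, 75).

lcm(175, 50) = 175·50/gcd = 8750/25 = 350
lcm(350, 75) = 350·75/gcd = 26250/25 = 1050

1050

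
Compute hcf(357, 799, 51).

gcd(357, 799): 799 = 2·357 + 85; 357 = 4·85 + 17; 85 = 5·17 + 0 → 17
gcd(17, 51): 51 = 3·17 + 0 → 17

17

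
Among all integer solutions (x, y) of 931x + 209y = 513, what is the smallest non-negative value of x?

Reduce mod 209: 931x ≡ 513 (mod 209). With g = gcd(931, 209) = 19 dividing 513, divide through: 49x ≡ 27 (mod 11).
Since gcd(49, 11) = 1, x ≡ 27·(49)⁻¹ ≡ 1 (mod 11). Smallest non-negative: 1.

1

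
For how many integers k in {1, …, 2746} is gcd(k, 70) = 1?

70 = 2·5·7. Inclusion–exclusion on these primes:
2746 − ⌊2746/2⌋ − ⌊2746/5⌋ − ⌊2746/7⌋ + ⌊2746/10⌋ + ⌊2746/14⌋ + ⌊2746/35⌋ − ⌊2746/70⌋ = 941

941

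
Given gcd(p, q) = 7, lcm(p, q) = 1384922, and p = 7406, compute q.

1309

p·q = gcd·lcm = 7·1384922 = 9694454, so q = 9694454/7406 = 1309.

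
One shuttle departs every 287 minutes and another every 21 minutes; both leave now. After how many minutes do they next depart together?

gcd first: 287 = 13·21 + 14; 21 = 1·14 + 7; 14 = 2·7 + 0 → gcd = 7
lcm = 287·21/gcd = 6027/7 = 861

861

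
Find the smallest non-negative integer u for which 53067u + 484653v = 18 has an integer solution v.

gcd(53067, 484653) = 3 (Euclid: 484653 = 9·53067 + 7050; 53067 = 7·7050 + 3717; 7050 = 1·3717 + 3333; 3717 = 1·3333 + 384; 3333 = 8·384 + 261; 384 = 1·261 + 123; 261 = 2·123 + 15; 123 = 8·15 + 3; 15 = 5·3 + 0), and 3 | 18.
Extended Euclid: 53067·(31554) + 484653·(-3455) = 3. Scale by 6: u₀ = 189324.
General solution u = u₀ + 161551t; reducing mod 161551 gives u = 27773 (and v = -3041).

27773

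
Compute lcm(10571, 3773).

3625853

gcd first: 10571 = 2·3773 + 3025; 3773 = 1·3025 + 748; 3025 = 4·748 + 33; 748 = 22·33 + 22; 33 = 1·22 + 11; 22 = 2·11 + 0 → gcd = 11
lcm = 10571·3773/gcd = 39884383/11 = 3625853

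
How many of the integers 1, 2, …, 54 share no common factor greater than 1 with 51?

Prime factors of 51: 3, 17. Count integers ≤ 54 divisible by none of them.
By inclusion–exclusion: 54 − ⌊54/3⌋ − ⌊54/17⌋ + ⌊54/51⌋ = 34.

34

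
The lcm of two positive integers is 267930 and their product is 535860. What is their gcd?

2

gcd·lcm = product, so gcd = 535860/267930 = 2.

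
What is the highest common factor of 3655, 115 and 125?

3655 = 5 · 17 · 43; 115 = 5 · 23; 125 = 5³
gcd takes min exponent of each prime: 5 = 5

5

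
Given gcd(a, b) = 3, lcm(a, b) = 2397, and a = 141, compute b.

51

Using ab = gcd(a,b)·lcm(a,b) = 3·2397 = 7191, we get b = 7191/141 = 51.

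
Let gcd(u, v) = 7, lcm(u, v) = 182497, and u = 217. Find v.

Using uv = gcd(u,v)·lcm(u,v) = 7·182497 = 1277479, we get v = 1277479/217 = 5887.

5887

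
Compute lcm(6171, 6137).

2227731

gcd first: 6171 = 1·6137 + 34; 6137 = 180·34 + 17; 34 = 2·17 + 0 → gcd = 17
lcm = 6171·6137/gcd = 37871427/17 = 2227731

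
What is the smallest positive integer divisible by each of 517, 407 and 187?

325193

517 = 11 · 47; 407 = 11 · 37; 187 = 11 · 17
lcm takes max exponent of each prime: 11 · 17 · 37 · 47 = 325193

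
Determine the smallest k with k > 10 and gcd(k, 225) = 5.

225 = 5·45. Any k with gcd(k, 225) = 5 is a multiple of 5, say 5s, with s coprime to 45.
Need s > 10/5, so s ≥ 3. First s ≥ 3 with gcd(s, 45) = 1 is s = 4. Thus k = 5·4 = 20.

20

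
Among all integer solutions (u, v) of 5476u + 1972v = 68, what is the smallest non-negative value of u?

85

gcd(5476, 1972) = 4 (Euclid: 5476 = 2·1972 + 1532; 1972 = 1·1532 + 440; 1532 = 3·440 + 212; 440 = 2·212 + 16; 212 = 13·16 + 4; 16 = 4·4 + 0), and 4 | 68.
Extended Euclid: 5476·(121) + 1972·(-336) = 4. Scale by 17: u₀ = 2057.
General solution u = u₀ + 493t; reducing mod 493 gives u = 85 (and v = -236).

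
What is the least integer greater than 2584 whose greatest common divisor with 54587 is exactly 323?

2907

gcd(k, 54587) = 323 forces 323 | k; write k = 323s. Then gcd(323s, 323·169) = 323·gcd(s, 169), so need gcd(s, 169) = 1.
323s > 2584 gives s ≥ 9. The least s ≥ 9 coprime to 169 is 9, so k = 323·9 = 2907.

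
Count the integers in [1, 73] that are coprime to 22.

22 = 2·11. Inclusion–exclusion on these primes:
73 − ⌊73/2⌋ − ⌊73/11⌋ + ⌊73/22⌋ = 34

34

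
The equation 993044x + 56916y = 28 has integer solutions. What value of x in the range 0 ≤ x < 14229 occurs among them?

Euclid: 993044 = 17·56916 + 25472; 56916 = 2·25472 + 5972; 25472 = 4·5972 + 1584; 5972 = 3·1584 + 1220; 1584 = 1·1220 + 364; 1220 = 3·364 + 128; 364 = 2·128 + 108; 128 = 1·108 + 20; 108 = 5·20 + 8; 20 = 2·8 + 4; 8 = 2·4 + 0 → gcd = 4; 28 = 4·7.
Back-substitution yields 993044·(-5785) + 56916·(100934) = 4, so one solution is x = -5785·7 = -40495, y = 100934·7 = 706538.
Solutions in x differ by 56916/4 = 14229; the one in [0, 14229) is -40495 mod 14229 = 2192.

2192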